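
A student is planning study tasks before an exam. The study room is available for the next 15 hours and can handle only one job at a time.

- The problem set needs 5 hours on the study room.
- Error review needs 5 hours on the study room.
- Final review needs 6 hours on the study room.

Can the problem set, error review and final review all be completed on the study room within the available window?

Running back to back, the jobs need 5 + 5 + 6 = 16 hours on the study room.
Since 16 > 15, they cannot all fit.

No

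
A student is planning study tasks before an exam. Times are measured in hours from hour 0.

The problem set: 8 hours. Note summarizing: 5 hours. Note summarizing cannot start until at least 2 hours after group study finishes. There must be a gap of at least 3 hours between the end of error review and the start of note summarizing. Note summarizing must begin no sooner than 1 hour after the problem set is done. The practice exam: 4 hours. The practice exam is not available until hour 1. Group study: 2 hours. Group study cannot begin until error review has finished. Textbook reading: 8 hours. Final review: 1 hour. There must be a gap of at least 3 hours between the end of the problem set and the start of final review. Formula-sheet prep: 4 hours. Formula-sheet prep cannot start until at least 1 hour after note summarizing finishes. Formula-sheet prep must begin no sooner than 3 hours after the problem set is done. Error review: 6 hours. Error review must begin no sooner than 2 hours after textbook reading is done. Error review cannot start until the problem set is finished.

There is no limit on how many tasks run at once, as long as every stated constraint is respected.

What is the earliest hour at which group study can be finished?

The problem set can start immediately at hour 0; it finishes at hour 8.
Nothing blocks textbook reading, so it runs from hour 0 to hour 8.
Error review has to wait for textbook reading (finishes hour 8, plus 2-hour gap → hour 10); the problem set (finishes hour 8). The latest of these is hour 10, so error review runs hour 10 to 10 + 6 = hour 16.
Group study cannot begin until error review (finishes hour 16). It runs from hour 16 to 16 + 2 = hour 18.

18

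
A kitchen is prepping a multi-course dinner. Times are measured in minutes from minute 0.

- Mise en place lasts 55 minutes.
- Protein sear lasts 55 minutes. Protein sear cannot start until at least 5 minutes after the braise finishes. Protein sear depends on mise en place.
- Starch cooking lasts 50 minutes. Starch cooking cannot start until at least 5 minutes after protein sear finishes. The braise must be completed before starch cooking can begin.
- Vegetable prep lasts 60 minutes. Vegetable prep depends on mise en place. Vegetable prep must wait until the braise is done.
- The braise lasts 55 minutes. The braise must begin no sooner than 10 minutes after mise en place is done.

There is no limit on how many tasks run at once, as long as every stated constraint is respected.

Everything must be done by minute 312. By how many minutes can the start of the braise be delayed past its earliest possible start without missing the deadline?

77

Nothing blocks mise en place, so it runs from minute 0 to minute 55.
After mise en place (finishes minute 55, plus 10-minute gap → minute 65), the braise can start at minute 65 and finishes at minute 120.

Working backward from the deadline:
Starch cooking has no dependents, so it just needs to finish by minute 312. Starting by 312 − 50 = minute 262 achieves that.
Protein sear must finish before starch cooking (must start by minute 262, minus 5-minute gap → minute 257). With a 55-minute duration, protein sear must start by 257 − 55 = minute 202.
Vegetable prep must finish by minute 312; it takes 60 minutes, so it must start by 312 − 60 = minute 252.
The braise has several dependents: protein sear (must start by minute 202, minus 5-minute gap → minute 197); vegetable prep (must start by minute 252); starch cooking (must start by minute 262). The earliest of those limits is minute 197, so the braise must start by 197 − 55 = minute 142.
So the braise can start as early as minute 65 and as late as minute 142, giving 142 − 65 = 77 minutes of slack.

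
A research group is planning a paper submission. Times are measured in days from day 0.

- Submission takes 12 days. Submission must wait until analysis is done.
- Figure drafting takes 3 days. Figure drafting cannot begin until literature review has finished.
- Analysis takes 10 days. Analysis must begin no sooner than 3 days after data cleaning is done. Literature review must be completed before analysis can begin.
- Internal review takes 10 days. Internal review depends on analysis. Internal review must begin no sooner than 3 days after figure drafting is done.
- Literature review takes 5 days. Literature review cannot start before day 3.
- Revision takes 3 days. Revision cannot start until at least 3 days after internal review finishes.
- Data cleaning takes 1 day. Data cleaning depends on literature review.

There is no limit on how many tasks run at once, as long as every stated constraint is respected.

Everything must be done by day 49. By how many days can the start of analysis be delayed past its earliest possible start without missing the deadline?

11

Literature review cannot begin until its own release at day 3. It runs from day 3 to 3 + 5 = day 8.
Data cleaning waits on literature review (finishes day 8), so it starts at day 8 and finishes at 8 + 1 = day 9.
For analysis: data cleaning (finishes day 9, plus 3-day gap → day 12); literature review (finishes day 8). Taking the maximum gives a start of day 12, and it finishes at 12 + 10 = day 22.

Working backward from the deadline:
Revision must finish by day 49; it takes 3 days, so it must start by 49 − 3 = day 46.
Internal review feeds into revision (must start by day 46, minus 3-day gap → day 43); so internal review must finish by day 43 and therefore start by day 33.
Submission must finish by day 49; it takes 12 days, so it must start by 49 − 12 = day 37.
Analysis must finish in time for internal review (must start by day 33); submission (must start by day 37). The tightest is day 33, so analysis must start by 33 − 10 = day 23.
So analysis can start as early as day 12 and as late as day 23, giving 23 − 12 = 11 days of slack.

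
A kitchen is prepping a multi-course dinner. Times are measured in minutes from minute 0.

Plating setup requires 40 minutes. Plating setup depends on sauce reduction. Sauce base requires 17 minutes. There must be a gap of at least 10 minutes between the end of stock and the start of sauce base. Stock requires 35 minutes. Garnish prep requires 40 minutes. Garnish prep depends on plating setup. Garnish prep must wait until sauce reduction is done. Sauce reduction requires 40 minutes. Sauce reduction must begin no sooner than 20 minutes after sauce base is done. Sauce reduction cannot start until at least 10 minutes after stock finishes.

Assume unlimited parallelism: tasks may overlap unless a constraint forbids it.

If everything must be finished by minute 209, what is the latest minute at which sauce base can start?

52

Garnish prep has no dependents, so it just needs to finish by minute 209. Starting by 209 − 40 = minute 169 achieves that.
Since garnish prep (must start by minute 169) depends on it, plating setup must finish by minute 169. Backing off its 40-minute duration gives a latest start of minute 129.
For sauce reduction: plating setup (must start by minute 129); garnish prep (must start by minute 169). The most restrictive is minute 129; with a 40-minute duration, sauce reduction must start by minute 89.
Since sauce reduction (must start by minute 89, minus 20-minute gap → minute 69) depends on it, sauce base must finish by minute 69. Backing off its 17-minute duration gives a latest start of minute 52.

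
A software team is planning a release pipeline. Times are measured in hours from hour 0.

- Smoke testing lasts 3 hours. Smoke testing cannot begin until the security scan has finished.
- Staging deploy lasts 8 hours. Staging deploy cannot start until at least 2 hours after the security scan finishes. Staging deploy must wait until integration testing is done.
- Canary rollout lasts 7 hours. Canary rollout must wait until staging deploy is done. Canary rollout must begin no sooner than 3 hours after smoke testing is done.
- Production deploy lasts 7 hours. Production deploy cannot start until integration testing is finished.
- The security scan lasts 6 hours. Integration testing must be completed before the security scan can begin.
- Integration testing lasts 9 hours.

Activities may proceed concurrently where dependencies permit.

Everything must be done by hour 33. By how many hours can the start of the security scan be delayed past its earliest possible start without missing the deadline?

Integration testing has no prerequisites, so it starts at hour 0 and finishes at hour 9.
The security scan waits on integration testing (finishes hour 9), so it starts at hour 9 and finishes at 9 + 6 = hour 15.

Working backward from the deadline:
To finish by hour 33, canary rollout (duration 7) must start no later than hour 26.
Staging deploy has to be done before canary rollout (must start by hour 26). That means finishing by hour 26, i.e. starting by 26 − 8 = hour 18.
Smoke testing feeds into canary rollout (must start by hour 26, minus 3-hour gap → hour 23); so smoke testing must finish by hour 23 and therefore start by hour 20.
The security scan feeds staging deploy (must start by hour 18, minus 2-hour gap → hour 16); smoke testing (must start by hour 20). Taking the minimum, the security scan must finish by hour 16 and start by 16 − 6 = hour 10.
So the security scan can start as early as hour 9 and as late as hour 10, giving 10 − 9 = 1 hour of slack.

1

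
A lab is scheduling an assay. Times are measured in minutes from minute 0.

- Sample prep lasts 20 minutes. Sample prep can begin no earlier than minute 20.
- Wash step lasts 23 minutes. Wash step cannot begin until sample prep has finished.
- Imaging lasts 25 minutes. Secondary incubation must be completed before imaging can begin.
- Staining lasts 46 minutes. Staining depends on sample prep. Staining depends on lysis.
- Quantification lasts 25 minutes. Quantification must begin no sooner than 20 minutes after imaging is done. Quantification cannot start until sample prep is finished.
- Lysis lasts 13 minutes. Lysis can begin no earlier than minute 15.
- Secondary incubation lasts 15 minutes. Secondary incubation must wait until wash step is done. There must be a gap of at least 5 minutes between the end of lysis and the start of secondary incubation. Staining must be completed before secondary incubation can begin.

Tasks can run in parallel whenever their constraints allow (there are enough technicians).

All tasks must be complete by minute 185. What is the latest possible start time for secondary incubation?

To finish by minute 185, quantification (duration 25) must start no later than minute 160.
Imaging must finish before quantification (must start by minute 160, minus 20-minute gap → minute 140). With a 25-minute duration, imaging must start by 140 − 25 = minute 115.
Secondary incubation must finish before imaging (must start by minute 115). With a 15-minute duration, secondary incubation must start by 115 − 15 = minute 100.

100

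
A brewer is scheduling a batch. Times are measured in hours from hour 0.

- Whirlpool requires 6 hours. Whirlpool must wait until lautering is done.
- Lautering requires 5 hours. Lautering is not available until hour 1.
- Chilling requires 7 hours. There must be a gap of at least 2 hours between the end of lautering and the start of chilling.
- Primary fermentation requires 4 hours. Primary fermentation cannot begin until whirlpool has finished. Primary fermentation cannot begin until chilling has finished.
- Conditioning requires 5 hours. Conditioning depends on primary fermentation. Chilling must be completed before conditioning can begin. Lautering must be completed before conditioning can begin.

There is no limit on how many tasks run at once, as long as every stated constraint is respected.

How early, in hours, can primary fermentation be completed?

Lautering waits on its own release at hour 1, so it starts at hour 1 and finishes at 1 + 5 = hour 6.
Chilling waits on lautering (finishes hour 6, plus 2-hour gap → hour 8), so it starts at hour 8 and finishes at 8 + 7 = hour 15.
After lautering (finishes hour 6), whirlpool can start at hour 6 and finishes at hour 12.
For primary fermentation: whirlpool (finishes hour 12); chilling (finishes hour 15). Taking the maximum gives a start of hour 15, and it finishes at 15 + 4 = hour 19.

19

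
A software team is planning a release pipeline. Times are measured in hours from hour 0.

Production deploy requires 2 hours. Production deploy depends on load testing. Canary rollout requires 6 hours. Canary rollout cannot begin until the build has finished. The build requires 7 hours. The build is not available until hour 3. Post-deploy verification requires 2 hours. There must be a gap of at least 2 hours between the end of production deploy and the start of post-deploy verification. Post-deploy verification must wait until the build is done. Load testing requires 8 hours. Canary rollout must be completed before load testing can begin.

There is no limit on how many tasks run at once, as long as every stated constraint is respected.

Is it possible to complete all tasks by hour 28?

After its own release at hour 3, the build can start at hour 3 and finishes at hour 10.
After the build (finishes hour 10), canary rollout can start at hour 10 and finishes at hour 16.
Load testing waits on canary rollout (finishes hour 16), so it starts at hour 16 and finishes at 16 + 8 = hour 24.
Production deploy cannot begin until load testing (finishes hour 24). It runs from hour 24 to 24 + 2 = hour 26.
Post-deploy verification has to wait for production deploy (finishes hour 26, plus 2-hour gap → hour 28); the build (finishes hour 10). The latest of these is hour 28, so post-deploy verification runs hour 28 to 28 + 2 = hour 30.
The earliest everything can be done is hour 30, which is after the deadline of 28, so it is not possible.

No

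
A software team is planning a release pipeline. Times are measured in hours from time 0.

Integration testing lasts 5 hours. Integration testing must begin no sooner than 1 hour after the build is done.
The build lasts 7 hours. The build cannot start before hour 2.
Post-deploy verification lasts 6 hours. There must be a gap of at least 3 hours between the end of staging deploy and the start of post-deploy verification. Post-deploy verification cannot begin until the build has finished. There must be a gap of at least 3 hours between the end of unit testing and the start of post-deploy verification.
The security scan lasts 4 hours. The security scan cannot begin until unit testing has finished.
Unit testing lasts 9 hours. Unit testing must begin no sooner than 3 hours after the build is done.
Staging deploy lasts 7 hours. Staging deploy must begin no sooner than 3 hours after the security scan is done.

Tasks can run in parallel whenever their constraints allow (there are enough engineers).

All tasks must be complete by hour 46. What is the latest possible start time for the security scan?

To finish by hour 46, post-deploy verification (duration 6) must start no later than hour 40.
Staging deploy feeds into post-deploy verification (must start by hour 40, minus 3-hour gap → hour 37); so staging deploy must finish by hour 37 and therefore start by hour 30.
Since staging deploy (must start by hour 30, minus 3-hour gap → hour 27) depends on it, the security scan must finish by hour 27. Backing off its 4-hour duration gives a latest start of hour 23.

23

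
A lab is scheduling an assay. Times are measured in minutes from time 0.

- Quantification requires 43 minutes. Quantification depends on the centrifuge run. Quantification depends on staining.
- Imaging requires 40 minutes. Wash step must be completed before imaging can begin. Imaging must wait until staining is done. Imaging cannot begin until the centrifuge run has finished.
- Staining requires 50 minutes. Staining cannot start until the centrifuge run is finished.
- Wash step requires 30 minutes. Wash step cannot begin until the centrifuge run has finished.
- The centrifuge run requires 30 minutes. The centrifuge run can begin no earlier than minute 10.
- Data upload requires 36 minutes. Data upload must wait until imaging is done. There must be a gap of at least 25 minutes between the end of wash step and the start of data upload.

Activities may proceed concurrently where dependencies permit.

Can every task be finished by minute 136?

No

The centrifuge run waits on its own release at minute 10, so it starts at minute 10 and finishes at 10 + 30 = minute 40.
Staining waits on the centrifuge run (finishes minute 40), so it starts at minute 40 and finishes at 40 + 50 = minute 90.
Quantification cannot start until the centrifuge run (finishes minute 40); staining (finishes minute 90). The controlling bound is minute 90, so quantification finishes at 90 + 43 = minute 133.
After the centrifuge run (finishes minute 40), wash step can start at minute 40 and finishes at minute 70.
Imaging needs all of wash step (finishes minute 70); staining (finishes minute 90); the centrifuge run (finishes minute 40). That puts its earliest start at minute 90; it finishes at 90 + 40 = minute 130.
For data upload: imaging (finishes minute 130); wash step (finishes minute 70, plus 25-minute gap → minute 95). Taking the maximum gives a start of minute 130, and it finishes at 130 + 36 = minute 166.
The earliest everything can be done is minute 166, which is after the deadline of 136, so it is not possible.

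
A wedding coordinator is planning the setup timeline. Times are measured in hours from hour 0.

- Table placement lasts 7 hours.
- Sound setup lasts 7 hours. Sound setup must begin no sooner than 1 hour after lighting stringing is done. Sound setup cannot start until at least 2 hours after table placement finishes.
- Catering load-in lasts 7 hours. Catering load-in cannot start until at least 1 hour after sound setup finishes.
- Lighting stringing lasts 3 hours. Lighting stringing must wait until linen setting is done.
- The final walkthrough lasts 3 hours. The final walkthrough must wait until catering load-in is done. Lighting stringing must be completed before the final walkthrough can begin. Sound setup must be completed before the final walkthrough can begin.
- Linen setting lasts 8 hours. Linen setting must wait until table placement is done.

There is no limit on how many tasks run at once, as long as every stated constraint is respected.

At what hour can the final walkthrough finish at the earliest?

37

Nothing blocks table placement, so it runs from hour 0 to hour 7.
Linen setting waits on table placement (finishes hour 7), so it starts at hour 7 and finishes at 7 + 8 = hour 15.
After linen setting (finishes hour 15), lighting stringing can start at hour 15 and finishes at hour 18.
Sound setup cannot start until lighting stringing (finishes hour 18, plus 1-hour gap → hour 19); table placement (finishes hour 7, plus 2-hour gap → hour 9). The controlling bound is hour 19, so sound setup finishes at 19 + 7 = hour 26.
After sound setup (finishes hour 26, plus 1-hour gap → hour 27), catering load-in can start at hour 27 and finishes at hour 34.
For the final walkthrough: catering load-in (finishes hour 34); lighting stringing (finishes hour 18); sound setup (finishes hour 26). Taking the maximum gives a start of hour 34, and it finishes at 34 + 3 = hour 37.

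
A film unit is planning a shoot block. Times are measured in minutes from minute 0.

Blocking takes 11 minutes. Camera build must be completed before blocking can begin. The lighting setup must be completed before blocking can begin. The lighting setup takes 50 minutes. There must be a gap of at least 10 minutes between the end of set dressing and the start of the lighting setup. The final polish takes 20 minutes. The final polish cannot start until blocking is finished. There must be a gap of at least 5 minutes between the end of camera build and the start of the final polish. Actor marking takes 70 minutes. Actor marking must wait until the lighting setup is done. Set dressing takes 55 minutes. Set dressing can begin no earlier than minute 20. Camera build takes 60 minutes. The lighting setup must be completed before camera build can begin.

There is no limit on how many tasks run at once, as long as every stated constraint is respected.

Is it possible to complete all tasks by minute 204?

After its own release at minute 20, set dressing can start at minute 20 and finishes at minute 75.
After set dressing (finishes minute 75, plus 10-minute gap → minute 85), the lighting setup can start at minute 85 and finishes at minute 135.
Actor marking waits on the lighting setup (finishes minute 135), so it starts at minute 135 and finishes at 135 + 70 = minute 205.
Camera build waits on the lighting setup (finishes minute 135), so it starts at minute 135 and finishes at 135 + 60 = minute 195.
Blocking needs all of camera build (finishes minute 195); the lighting setup (finishes minute 135). That puts its earliest start at minute 195; it finishes at 195 + 11 = minute 206.
The final polish cannot start until blocking (finishes minute 206); camera build (finishes minute 195, plus 5-minute gap → minute 200). The controlling bound is minute 206, so the final polish finishes at 206 + 20 = minute 226.
The earliest everything can be done is minute 226, which is after the deadline of 204, so it is not possible.

No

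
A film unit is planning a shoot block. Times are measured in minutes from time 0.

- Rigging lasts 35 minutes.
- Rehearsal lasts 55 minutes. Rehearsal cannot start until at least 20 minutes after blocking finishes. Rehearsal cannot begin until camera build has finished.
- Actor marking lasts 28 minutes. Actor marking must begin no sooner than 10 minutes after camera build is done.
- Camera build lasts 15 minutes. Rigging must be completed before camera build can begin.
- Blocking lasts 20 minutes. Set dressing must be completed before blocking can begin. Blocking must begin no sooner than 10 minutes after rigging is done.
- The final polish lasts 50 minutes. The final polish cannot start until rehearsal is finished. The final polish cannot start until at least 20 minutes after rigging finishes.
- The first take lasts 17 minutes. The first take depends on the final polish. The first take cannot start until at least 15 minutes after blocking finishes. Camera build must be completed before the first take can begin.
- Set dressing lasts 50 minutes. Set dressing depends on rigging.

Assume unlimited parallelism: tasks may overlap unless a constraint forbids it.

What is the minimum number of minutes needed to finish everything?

247

Rigging can start immediately at minute 0; it finishes at minute 35.
After rigging (finishes minute 35), camera build can start at minute 35 and finishes at minute 50.
Actor marking waits on camera build (finishes minute 50, plus 10-minute gap → minute 60), so it starts at minute 60 and finishes at 60 + 28 = minute 88.
After rigging (finishes minute 35), set dressing can start at minute 35 and finishes at minute 85.
Blocking cannot start until set dressing (finishes minute 85); rigging (finishes minute 35, plus 10-minute gap → minute 45). The controlling bound is minute 85, so blocking finishes at 85 + 20 = minute 105.
Rehearsal cannot start until blocking (finishes minute 105, plus 20-minute gap → minute 125); camera build (finishes minute 50). The controlling bound is minute 125, so rehearsal finishes at 125 + 55 = minute 180.
The final polish has to wait for rehearsal (finishes minute 180); rigging (finishes minute 35, plus 20-minute gap → minute 55). The latest of these is minute 180, so the final polish runs minute 180 to 180 + 50 = minute 230.
For the first take: the final polish (finishes minute 230); blocking (finishes minute 105, plus 15-minute gap → minute 120); camera build (finishes minute 50). Taking the maximum gives a start of minute 230, and it finishes at 230 + 17 = minute 247.
All tasks are finished once the last one completes. Finish times: Rigging at 35, Set dressing at 85, Camera build at 50, Blocking at 105, Actor marking at 88, Rehearsal at 180, The final polish at 230, The first take at 247. The latest is minute 247.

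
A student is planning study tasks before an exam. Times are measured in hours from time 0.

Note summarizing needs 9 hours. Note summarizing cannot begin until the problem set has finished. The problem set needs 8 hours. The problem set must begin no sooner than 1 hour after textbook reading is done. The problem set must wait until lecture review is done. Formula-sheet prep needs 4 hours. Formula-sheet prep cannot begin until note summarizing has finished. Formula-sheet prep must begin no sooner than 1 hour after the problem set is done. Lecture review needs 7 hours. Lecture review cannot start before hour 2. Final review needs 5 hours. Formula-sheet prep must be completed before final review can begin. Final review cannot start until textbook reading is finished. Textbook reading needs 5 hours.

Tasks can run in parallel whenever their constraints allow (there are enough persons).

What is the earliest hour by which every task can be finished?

Lecture review waits on its own release at hour 2, so it starts at hour 2 and finishes at 2 + 7 = hour 9.
Textbook reading has no prerequisites, so it starts at hour 0 and finishes at hour 5.
For the problem set: textbook reading (finishes hour 5, plus 1-hour gap → hour 6); lecture review (finishes hour 9). Taking the maximum gives a start of hour 9, and it finishes at 9 + 8 = hour 17.
Note summarizing waits on the problem set (finishes hour 17), so it starts at hour 17 and finishes at 17 + 9 = hour 26.
Formula-sheet prep has to wait for note summarizing (finishes hour 26); the problem set (finishes hour 17, plus 1-hour gap → hour 18). The latest of these is hour 26, so formula-sheet prep runs hour 26 to 26 + 4 = hour 30.
Final review needs all of formula-sheet prep (finishes hour 30); textbook reading (finishes hour 5). That puts its earliest start at hour 30; it finishes at 30 + 5 = hour 35.
All tasks are finished once the last one completes. Finish times: Textbook reading at 5, Lecture review at 9, The problem set at 17, Note summarizing at 26, Formula-sheet prep at 30, Final review at 35. The latest is hour 35.

35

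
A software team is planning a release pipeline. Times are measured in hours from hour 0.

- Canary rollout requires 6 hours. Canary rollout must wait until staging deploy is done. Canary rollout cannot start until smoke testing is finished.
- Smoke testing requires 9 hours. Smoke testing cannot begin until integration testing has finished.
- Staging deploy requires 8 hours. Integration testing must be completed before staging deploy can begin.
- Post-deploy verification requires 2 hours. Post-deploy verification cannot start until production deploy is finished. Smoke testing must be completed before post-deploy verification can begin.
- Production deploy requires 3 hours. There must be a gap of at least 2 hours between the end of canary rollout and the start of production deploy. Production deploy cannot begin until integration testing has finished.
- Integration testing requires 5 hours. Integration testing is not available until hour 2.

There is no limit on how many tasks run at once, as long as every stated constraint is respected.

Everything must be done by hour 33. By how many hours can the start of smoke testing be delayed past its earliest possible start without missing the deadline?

Integration testing waits on its own release at hour 2, so it starts at hour 2 and finishes at 2 + 5 = hour 7.
Smoke testing cannot begin until integration testing (finishes hour 7). It runs from hour 7 to 7 + 9 = hour 16.

Working backward from the deadline:
Post-deploy verification must finish by hour 33; it takes 2 hours, so it must start by 33 − 2 = hour 31.
Since post-deploy verification (must start by hour 31) depends on it, production deploy must finish by hour 31. Backing off its 3-hour duration gives a latest start of hour 28.
Since production deploy (must start by hour 28, minus 2-hour gap → hour 26) depends on it, canary rollout must finish by hour 26. Backing off its 6-hour duration gives a latest start of hour 20.
Smoke testing feeds canary rollout (must start by hour 20); post-deploy verification (must start by hour 31). Taking the minimum, smoke testing must finish by hour 20 and start by 20 − 9 = hour 11.
So smoke testing can start as early as hour 7 and as late as hour 11, giving 11 − 7 = 4 hours of slack.

4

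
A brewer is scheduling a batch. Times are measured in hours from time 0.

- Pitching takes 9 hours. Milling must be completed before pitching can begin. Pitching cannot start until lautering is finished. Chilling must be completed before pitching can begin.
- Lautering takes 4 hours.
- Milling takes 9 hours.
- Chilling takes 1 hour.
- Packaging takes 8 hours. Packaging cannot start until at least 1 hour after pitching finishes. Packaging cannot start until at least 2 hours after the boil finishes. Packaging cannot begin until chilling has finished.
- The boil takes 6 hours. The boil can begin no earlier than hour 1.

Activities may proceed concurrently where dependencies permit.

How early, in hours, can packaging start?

Chilling can start immediately at hour 0; it finishes at hour 1.
After its own release at hour 1, the boil can start at hour 1 and finishes at hour 7.
Lautering can start immediately at hour 0; it finishes at hour 4.
Nothing blocks milling, so it runs from hour 0 to hour 9.
For pitching: milling (finishes hour 9); lautering (finishes hour 4); chilling (finishes hour 1). Taking the maximum gives a start of hour 9, and it finishes at 9 + 9 = hour 18.
Packaging waits on pitching (finishes hour 18, plus 1-hour gap → hour 19); the boil (finishes hour 7, plus 2-hour gap → hour 9); chilling (finishes hour 1). The latest of these is hour 19, which is the earliest packaging can start.

19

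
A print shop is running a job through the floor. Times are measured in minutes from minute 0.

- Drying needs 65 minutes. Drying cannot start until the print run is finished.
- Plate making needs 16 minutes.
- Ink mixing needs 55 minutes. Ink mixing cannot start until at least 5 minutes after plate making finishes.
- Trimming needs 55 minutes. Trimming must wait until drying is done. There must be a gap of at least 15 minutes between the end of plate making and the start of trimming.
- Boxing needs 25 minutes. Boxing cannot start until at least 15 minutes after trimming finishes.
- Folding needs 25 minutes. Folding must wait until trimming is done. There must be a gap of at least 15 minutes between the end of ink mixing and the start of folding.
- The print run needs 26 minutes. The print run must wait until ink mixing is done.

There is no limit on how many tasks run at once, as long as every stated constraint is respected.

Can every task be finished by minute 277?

Yes

Plate making can start immediately at minute 0; it finishes at minute 16.
Ink mixing waits on plate making (finishes minute 16, plus 5-minute gap → minute 21), so it starts at minute 21 and finishes at 21 + 55 = minute 76.
The print run cannot begin until ink mixing (finishes minute 76). It runs from minute 76 to 76 + 26 = minute 102.
Drying waits on the print run (finishes minute 102), so it starts at minute 102 and finishes at 102 + 65 = minute 167.
Trimming cannot start until drying (finishes minute 167); plate making (finishes minute 16, plus 15-minute gap → minute 31). The controlling bound is minute 167, so trimming finishes at 167 + 55 = minute 222.
After trimming (finishes minute 222, plus 15-minute gap → minute 237), boxing can start at minute 237 and finishes at minute 262.
For folding: trimming (finishes minute 222); ink mixing (finishes minute 76, plus 15-minute gap → minute 91). Taking the maximum gives a start of minute 222, and it finishes at 222 + 25 = minute 247.
Every task is finished by minute 262, which is no later than the deadline of 277, so the schedule is feasible.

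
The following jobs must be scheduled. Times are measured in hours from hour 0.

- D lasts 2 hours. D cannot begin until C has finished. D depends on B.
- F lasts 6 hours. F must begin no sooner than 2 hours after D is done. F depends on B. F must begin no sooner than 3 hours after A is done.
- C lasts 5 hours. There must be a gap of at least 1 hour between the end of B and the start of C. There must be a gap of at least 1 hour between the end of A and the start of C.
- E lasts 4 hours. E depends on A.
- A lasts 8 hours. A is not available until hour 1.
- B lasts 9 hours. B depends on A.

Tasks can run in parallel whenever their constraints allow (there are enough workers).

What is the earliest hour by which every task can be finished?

34

After its own release at hour 1, A can start at hour 1 and finishes at hour 9.
After A (finishes hour 9), E can start at hour 9 and finishes at hour 13.
B cannot begin until A (finishes hour 9). It runs from hour 9 to 9 + 9 = hour 18.
C cannot start until B (finishes hour 18, plus 1-hour gap → hour 19); A (finishes hour 9, plus 1-hour gap → hour 10). The controlling bound is hour 19, so C finishes at 19 + 5 = hour 24.
For D: C (finishes hour 24); B (finishes hour 18). Taking the maximum gives a start of hour 24, and it finishes at 24 + 2 = hour 26.
For F: D (finishes hour 26, plus 2-hour gap → hour 28); B (finishes hour 18); A (finishes hour 9, plus 3-hour gap → hour 12). Taking the maximum gives a start of hour 28, and it finishes at 28 + 6 = hour 34.
All tasks are finished once the last one completes. Finish times: A at 9, B at 18, C at 24, D at 26, E at 13, F at 34. The latest is hour 34.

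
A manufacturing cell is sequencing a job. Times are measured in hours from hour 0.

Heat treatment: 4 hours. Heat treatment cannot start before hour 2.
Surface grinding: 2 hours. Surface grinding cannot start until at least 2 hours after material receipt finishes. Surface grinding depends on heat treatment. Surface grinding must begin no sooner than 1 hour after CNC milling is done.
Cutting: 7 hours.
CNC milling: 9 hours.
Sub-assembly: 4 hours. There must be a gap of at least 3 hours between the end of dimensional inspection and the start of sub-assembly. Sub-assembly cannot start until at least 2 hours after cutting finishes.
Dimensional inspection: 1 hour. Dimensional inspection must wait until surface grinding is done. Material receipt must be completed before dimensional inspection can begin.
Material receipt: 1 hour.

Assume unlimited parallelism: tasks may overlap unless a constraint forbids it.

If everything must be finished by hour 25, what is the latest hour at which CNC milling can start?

Sub-assembly must finish by hour 25; it takes 4 hours, so it must start by 25 − 4 = hour 21.
Dimensional inspection feeds into sub-assembly (must start by hour 21, minus 3-hour gap → hour 18); so dimensional inspection must finish by hour 18 and therefore start by hour 17.
Surface grinding must finish before dimensional inspection (must start by hour 17). With a 2-hour duration, surface grinding must start by 17 − 2 = hour 15.
CNC milling feeds into surface grinding (must start by hour 15, minus 1-hour gap → hour 14); so CNC milling must finish by hour 14 and therefore start by hour 5.

5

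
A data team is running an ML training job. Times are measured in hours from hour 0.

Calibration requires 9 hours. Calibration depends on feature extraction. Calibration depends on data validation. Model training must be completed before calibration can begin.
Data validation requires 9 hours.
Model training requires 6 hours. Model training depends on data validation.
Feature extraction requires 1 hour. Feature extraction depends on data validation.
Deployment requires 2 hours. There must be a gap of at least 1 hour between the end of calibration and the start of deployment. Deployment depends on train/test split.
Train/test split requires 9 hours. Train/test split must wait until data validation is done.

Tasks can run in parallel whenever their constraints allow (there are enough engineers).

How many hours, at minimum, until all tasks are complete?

Data validation has no prerequisites, so it starts at hour 0 and finishes at hour 9.
Model training cannot begin until data validation (finishes hour 9). It runs from hour 9 to 9 + 6 = hour 15.
Train/test split cannot begin until data validation (finishes hour 9). It runs from hour 9 to 9 + 9 = hour 18.
After data validation (finishes hour 9), feature extraction can start at hour 9 and finishes at hour 10.
Calibration needs all of feature extraction (finishes hour 10); data validation (finishes hour 9); model training (finishes hour 15). That puts its earliest start at hour 15; it finishes at 15 + 9 = hour 24.
Deployment has to wait for calibration (finishes hour 24, plus 1-hour gap → hour 25); train/test split (finishes hour 18). The latest of these is hour 25, so deployment runs hour 25 to 25 + 2 = hour 27.
All tasks are finished once the last one completes. Finish times: Data validation at 9, Feature extraction at 10, Train/test split at 18, Model training at 15, Calibration at 24, Deployment at 27. The latest is hour 27.

27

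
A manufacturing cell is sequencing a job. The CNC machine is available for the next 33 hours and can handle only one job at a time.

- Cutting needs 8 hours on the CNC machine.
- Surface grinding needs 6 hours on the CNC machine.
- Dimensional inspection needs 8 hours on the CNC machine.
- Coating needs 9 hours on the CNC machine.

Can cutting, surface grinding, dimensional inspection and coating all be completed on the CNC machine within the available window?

Yes

Running back to back, the jobs need 8 + 6 + 8 + 9 = 31 hours on the CNC machine.
Since 31 ≤ 33, they fit within the window.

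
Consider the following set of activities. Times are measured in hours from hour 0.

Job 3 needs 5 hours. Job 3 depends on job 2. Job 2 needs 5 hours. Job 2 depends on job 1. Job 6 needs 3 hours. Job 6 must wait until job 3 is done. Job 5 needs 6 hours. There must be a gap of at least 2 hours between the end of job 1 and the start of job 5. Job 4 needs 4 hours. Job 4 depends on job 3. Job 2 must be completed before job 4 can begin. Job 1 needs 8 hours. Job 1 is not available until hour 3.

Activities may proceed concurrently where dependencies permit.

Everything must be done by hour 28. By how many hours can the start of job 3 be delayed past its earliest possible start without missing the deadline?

Job 1 waits on its own release at hour 3, so it starts at hour 3 and finishes at 3 + 8 = hour 11.
Job 2 cannot begin until job 1 (finishes hour 11). It runs from hour 11 to 11 + 5 = hour 16.
Job 3 waits on job 2 (finishes hour 16), so it starts at hour 16 and finishes at 16 + 5 = hour 21.

Working backward from the deadline:
Job 4 has no dependents, so it just needs to finish by hour 28. Starting by 28 − 4 = hour 24 achieves that.
Job 6 has no dependents, so it just needs to finish by hour 28. Starting by 28 − 3 = hour 25 achieves that.
For job 3: job 4 (must start by hour 24); job 6 (must start by hour 25). The most restrictive is hour 24; with a 5-hour duration, job 3 must start by hour 19.
So job 3 can start as early as hour 16 and as late as hour 19, giving 19 − 16 = 3 hours of slack.

3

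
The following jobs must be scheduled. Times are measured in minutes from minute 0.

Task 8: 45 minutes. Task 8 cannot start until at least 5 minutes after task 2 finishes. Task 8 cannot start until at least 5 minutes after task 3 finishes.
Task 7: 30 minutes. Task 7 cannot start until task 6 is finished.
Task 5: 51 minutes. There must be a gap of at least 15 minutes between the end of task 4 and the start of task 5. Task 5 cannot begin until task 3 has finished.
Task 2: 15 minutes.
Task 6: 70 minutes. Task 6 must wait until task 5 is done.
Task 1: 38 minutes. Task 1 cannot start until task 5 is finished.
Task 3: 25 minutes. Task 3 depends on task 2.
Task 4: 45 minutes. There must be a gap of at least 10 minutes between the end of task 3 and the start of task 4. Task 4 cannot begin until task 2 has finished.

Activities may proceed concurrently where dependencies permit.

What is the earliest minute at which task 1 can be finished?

199

Task 2 can start immediately at minute 0; it finishes at minute 15.
After task 2 (finishes minute 15), task 3 can start at minute 15 and finishes at minute 40.
Task 4 cannot start until task 3 (finishes minute 40, plus 10-minute gap → minute 50); task 2 (finishes minute 15). The controlling bound is minute 50, so task 4 finishes at 50 + 45 = minute 95.
For task 5: task 4 (finishes minute 95, plus 15-minute gap → minute 110); task 3 (finishes minute 40). Taking the maximum gives a start of minute 110, and it finishes at 110 + 51 = minute 161.
Task 1 waits on task 5 (finishes minute 161), so it starts at minute 161 and finishes at 161 + 38 = minute 199.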